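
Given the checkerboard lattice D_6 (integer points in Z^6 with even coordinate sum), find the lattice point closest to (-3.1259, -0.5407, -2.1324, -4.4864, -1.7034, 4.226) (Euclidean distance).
(-3, -1, -2, -4, -2, 4)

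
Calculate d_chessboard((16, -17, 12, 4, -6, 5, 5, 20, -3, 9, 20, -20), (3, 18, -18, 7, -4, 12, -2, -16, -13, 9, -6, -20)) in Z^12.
36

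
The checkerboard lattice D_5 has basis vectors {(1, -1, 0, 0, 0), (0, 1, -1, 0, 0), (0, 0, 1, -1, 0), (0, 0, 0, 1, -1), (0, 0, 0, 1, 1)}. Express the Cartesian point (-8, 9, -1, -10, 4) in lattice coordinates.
-8b₁ + b₂ - 7b₄ - 3b₅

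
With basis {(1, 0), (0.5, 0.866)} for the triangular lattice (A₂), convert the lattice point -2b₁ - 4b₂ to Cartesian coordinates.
(-4, -3.464)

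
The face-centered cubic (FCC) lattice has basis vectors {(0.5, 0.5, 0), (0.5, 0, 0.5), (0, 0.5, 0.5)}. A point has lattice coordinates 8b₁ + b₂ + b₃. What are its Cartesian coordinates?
(4.5, 4.5, 1)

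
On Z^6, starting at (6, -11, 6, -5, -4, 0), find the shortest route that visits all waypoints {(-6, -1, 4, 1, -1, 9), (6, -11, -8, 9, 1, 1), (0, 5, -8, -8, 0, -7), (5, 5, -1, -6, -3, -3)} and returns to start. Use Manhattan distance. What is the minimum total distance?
186
(one optimal route: (6, -11, 6, -5, -4, 0) → (6, -11, -8, 9, 1, 1) → (-6, -1, 4, 1, -1, 9) → (0, 5, -8, -8, 0, -7) → (5, 5, -1, -6, -3, -3) → (6, -11, 6, -5, -4, 0))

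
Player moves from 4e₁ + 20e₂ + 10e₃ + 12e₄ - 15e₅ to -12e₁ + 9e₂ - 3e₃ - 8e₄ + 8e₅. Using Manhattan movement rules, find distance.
83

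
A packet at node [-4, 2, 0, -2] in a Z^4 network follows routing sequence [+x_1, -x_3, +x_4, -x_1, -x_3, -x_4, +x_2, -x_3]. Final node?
(-4, 3, -3, -2)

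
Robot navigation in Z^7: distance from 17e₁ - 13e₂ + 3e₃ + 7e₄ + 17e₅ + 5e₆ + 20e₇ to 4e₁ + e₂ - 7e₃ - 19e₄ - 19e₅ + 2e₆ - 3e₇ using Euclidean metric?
54.5436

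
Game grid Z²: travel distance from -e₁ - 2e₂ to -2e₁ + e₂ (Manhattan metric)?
4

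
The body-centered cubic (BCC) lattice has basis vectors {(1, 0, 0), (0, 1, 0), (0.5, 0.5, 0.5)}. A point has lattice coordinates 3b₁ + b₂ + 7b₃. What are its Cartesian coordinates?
(6.5, 4.5, 3.5)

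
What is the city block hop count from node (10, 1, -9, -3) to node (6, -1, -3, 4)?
19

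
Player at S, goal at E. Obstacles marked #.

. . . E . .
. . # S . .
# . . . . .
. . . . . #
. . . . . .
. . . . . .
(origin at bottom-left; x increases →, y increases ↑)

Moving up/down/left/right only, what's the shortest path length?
1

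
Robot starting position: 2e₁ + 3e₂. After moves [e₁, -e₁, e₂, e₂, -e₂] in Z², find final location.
(2, 4)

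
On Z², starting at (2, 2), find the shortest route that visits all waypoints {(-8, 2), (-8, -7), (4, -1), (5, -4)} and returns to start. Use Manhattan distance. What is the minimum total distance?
44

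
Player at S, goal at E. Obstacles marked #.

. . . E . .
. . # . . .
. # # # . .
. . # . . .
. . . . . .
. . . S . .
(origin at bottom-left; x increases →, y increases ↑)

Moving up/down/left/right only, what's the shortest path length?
7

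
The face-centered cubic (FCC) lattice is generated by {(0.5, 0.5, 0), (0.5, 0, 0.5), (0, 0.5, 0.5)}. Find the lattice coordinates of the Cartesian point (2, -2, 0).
4b₂ - 4b₃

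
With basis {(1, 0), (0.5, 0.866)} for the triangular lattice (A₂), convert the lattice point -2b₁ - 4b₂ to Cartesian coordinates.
(-4, -3.464)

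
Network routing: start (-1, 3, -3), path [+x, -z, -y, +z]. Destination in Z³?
(0, 2, -3)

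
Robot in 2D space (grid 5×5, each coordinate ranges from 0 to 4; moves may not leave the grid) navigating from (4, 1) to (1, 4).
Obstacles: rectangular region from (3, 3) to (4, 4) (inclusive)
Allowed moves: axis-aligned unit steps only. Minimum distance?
6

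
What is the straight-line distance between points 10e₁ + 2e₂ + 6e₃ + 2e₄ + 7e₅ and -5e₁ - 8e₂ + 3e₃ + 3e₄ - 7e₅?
23.0434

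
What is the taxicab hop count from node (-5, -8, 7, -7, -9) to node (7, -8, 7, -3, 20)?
45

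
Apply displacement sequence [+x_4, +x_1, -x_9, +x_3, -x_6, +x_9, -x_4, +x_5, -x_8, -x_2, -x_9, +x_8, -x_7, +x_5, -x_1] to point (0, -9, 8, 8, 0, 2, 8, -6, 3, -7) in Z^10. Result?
(0, -10, 9, 8, 2, 1, 7, -6, 2, -7)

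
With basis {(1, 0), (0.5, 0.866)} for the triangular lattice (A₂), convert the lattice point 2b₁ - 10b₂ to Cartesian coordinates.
(-3, -8.66)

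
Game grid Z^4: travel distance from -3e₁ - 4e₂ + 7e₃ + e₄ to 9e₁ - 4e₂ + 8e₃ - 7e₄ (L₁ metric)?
21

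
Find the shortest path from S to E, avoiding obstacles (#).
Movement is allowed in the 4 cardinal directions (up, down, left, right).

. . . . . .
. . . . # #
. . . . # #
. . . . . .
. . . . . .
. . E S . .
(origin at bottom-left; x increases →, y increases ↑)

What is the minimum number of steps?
1
(one shortest path: (3, 0) → (2, 0))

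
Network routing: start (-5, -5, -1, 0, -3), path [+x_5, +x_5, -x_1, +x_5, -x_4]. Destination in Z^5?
(-6, -5, -1, -1, 0)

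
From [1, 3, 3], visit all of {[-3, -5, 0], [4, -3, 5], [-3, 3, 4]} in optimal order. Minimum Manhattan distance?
31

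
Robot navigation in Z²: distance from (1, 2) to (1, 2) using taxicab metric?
0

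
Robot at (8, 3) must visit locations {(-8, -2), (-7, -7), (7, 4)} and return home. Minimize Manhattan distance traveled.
54
(one optimal route: (8, 3) → (-8, -2) → (-7, -7) → (7, 4) → (8, 3))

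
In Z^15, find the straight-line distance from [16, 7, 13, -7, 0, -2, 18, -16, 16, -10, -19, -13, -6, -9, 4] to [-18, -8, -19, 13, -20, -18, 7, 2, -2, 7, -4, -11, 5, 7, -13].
73.5799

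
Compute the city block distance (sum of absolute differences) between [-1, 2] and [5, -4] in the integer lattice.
12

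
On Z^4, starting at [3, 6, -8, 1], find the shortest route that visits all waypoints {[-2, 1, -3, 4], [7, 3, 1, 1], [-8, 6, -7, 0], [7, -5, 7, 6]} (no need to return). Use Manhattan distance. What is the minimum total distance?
69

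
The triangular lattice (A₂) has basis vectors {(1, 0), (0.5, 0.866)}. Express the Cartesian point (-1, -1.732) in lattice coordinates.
-2b₂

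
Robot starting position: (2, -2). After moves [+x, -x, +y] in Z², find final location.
(2, -1)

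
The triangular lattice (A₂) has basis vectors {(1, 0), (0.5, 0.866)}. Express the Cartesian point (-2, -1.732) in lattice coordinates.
-b₁ - 2b₂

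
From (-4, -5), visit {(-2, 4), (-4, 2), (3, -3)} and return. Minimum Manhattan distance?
32
(one optimal route: (-4, -5) → (-4, 2) → (-2, 4) → (3, -3) → (-4, -5))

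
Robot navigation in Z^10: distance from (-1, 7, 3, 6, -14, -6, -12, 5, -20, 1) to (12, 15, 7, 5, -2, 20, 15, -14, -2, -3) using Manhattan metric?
132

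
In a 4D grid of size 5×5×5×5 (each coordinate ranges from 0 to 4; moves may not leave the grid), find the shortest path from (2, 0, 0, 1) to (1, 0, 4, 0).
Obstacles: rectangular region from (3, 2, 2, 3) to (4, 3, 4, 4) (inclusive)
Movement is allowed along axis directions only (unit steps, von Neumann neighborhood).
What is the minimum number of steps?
6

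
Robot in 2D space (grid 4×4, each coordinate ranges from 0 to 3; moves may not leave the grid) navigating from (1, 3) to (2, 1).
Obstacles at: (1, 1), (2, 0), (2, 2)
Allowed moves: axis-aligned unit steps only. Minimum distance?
5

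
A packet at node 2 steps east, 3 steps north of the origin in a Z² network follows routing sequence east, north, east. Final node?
(4, 4)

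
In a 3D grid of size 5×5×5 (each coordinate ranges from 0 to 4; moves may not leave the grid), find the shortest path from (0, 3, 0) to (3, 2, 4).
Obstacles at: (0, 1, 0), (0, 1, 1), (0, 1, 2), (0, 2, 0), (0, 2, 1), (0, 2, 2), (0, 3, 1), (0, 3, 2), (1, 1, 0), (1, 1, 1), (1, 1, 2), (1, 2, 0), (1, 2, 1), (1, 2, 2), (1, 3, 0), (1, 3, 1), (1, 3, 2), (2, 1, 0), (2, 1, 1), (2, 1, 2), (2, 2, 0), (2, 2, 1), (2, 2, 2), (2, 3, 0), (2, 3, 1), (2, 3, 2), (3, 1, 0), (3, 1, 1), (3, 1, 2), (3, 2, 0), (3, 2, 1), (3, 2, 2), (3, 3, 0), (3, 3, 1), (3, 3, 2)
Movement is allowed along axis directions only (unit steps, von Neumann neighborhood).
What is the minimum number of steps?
10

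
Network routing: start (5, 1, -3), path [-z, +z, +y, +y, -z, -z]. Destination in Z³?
(5, 3, -5)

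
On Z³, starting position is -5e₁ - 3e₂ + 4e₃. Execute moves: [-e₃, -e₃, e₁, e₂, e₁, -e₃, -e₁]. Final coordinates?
(-4, -2, 1)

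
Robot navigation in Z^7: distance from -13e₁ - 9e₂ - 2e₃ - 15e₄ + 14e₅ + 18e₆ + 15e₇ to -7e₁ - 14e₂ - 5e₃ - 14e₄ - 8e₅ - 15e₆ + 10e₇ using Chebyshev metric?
33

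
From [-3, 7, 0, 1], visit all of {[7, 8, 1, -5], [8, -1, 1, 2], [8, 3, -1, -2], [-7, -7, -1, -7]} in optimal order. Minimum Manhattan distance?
71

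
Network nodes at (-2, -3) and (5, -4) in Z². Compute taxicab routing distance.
8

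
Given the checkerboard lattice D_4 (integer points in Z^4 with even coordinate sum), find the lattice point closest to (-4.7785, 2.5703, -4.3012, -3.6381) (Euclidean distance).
(-5, 3, -4, -4)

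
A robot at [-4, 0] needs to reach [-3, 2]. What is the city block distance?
3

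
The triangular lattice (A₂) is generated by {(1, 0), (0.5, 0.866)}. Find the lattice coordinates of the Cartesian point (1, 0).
b₁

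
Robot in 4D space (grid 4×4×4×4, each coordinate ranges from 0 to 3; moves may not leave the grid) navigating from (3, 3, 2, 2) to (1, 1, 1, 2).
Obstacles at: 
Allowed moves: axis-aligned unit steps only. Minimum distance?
5
(one shortest path: (3, 3, 2, 2) → (2, 3, 2, 2) → (1, 3, 2, 2) → (1, 2, 2, 2) → (1, 1, 2, 2) → (1, 1, 1, 2))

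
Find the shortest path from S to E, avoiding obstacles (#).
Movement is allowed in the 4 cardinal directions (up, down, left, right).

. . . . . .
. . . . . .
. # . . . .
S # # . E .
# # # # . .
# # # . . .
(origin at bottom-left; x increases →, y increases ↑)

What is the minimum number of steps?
8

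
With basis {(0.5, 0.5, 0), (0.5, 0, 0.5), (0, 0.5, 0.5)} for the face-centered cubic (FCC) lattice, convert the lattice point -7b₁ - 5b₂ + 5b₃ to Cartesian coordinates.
(-6, -1, 0)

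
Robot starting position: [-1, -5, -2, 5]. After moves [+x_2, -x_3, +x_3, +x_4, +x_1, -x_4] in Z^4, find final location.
(0, -4, -2, 5)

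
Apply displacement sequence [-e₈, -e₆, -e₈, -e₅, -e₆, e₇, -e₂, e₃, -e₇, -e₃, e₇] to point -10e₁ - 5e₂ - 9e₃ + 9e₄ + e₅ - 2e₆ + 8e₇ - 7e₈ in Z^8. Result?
(-10, -6, -9, 9, 0, -4, 9, -9)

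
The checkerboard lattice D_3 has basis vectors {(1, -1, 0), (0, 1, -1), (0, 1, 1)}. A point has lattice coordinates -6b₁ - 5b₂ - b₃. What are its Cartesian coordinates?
(-6, 0, 4)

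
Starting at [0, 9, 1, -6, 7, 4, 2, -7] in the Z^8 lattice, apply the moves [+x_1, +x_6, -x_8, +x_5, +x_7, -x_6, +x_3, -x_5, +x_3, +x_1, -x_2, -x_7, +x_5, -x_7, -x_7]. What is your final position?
(2, 8, 3, -6, 8, 4, 0, -8)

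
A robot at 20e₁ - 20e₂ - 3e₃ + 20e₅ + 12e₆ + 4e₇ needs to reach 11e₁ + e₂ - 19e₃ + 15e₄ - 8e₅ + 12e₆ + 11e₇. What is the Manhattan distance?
96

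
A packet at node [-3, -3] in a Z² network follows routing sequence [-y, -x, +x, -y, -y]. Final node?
(-3, -6)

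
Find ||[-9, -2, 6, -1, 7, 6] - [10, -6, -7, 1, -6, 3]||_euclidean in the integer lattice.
26.9815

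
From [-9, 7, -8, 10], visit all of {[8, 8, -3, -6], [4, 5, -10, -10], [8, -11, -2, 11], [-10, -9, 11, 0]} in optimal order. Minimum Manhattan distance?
136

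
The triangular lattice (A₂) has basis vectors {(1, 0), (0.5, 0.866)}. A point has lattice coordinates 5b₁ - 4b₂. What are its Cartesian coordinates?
(3, -3.464)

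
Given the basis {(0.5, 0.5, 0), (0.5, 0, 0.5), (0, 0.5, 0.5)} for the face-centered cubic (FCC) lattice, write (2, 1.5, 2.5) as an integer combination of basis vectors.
b₁ + 3b₂ + 2b₃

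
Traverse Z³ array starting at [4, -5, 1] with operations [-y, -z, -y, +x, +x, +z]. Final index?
(6, -7, 1)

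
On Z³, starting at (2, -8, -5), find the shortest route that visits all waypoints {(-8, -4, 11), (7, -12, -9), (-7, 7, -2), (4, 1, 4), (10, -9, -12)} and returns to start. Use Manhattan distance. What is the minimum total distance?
130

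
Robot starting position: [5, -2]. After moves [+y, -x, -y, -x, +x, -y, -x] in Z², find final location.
(3, -3)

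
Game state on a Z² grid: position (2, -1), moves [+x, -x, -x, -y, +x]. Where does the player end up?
(2, -2)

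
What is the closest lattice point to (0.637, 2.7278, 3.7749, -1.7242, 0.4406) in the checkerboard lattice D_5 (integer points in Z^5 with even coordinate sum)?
(1, 3, 4, -2, 0)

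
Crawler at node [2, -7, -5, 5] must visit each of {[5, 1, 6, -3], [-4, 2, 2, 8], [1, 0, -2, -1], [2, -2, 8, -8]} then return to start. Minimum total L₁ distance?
100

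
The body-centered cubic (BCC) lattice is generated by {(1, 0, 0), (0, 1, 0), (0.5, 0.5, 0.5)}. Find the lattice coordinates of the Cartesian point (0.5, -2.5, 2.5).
-2b₁ - 5b₂ + 5b₃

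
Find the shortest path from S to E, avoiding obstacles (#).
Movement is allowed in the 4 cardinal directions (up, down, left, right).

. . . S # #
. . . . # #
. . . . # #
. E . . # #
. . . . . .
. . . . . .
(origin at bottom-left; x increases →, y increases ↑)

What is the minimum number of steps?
5
(one shortest path: (3, 5) → (2, 5) → (1, 5) → (1, 4) → (1, 3) → (1, 2))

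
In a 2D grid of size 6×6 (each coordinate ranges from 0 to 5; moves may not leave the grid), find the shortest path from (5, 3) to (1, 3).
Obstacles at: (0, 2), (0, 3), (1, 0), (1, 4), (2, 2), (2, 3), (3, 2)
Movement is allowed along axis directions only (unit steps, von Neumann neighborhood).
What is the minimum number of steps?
8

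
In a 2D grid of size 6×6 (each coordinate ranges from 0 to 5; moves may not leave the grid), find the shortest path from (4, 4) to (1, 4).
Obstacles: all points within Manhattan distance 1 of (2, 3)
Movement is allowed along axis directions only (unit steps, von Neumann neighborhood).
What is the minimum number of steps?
5
(one shortest path: (4, 4) → (3, 4) → (3, 5) → (2, 5) → (1, 5) → (1, 4))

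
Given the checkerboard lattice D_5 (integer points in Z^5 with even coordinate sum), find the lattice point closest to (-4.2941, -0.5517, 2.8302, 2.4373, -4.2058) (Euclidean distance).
(-4, -1, 3, 2, -4)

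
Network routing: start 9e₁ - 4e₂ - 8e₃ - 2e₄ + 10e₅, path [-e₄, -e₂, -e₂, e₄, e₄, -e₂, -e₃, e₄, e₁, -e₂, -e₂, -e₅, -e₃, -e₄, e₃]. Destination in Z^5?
(10, -9, -9, -1, 9)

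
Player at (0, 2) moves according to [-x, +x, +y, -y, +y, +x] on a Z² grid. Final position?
(1, 3)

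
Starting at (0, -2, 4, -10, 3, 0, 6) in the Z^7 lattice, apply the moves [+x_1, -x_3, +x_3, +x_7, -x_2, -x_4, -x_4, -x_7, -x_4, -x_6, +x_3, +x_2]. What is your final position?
(1, -2, 5, -13, 3, -1, 6)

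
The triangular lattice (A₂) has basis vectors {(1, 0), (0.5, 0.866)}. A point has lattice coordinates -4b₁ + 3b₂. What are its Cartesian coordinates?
(-2.5, 2.598)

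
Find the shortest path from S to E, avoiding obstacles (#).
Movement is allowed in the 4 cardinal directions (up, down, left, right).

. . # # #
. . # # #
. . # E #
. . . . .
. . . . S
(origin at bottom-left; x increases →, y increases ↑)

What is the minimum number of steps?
3
(one shortest path: (4, 0) → (3, 0) → (3, 1) → (3, 2))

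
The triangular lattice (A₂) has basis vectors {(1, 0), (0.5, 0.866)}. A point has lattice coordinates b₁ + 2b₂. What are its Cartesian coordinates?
(2, 1.732)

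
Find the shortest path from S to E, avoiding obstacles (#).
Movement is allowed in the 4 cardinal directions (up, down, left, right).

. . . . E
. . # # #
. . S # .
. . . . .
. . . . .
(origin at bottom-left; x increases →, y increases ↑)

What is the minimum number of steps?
6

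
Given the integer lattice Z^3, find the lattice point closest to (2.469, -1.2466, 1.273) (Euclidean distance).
(2, -1, 1)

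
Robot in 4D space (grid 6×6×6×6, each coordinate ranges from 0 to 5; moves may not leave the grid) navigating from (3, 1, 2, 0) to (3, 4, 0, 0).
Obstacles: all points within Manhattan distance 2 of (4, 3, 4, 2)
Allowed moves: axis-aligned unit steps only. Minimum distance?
5
(one shortest path: (3, 1, 2, 0) → (3, 2, 2, 0) → (3, 3, 2, 0) → (3, 4, 2, 0) → (3, 4, 1, 0) → (3, 4, 0, 0))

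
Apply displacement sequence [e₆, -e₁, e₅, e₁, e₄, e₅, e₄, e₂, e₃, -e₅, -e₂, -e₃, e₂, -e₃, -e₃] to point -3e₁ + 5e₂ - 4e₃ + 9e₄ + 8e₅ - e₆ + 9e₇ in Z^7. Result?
(-3, 6, -6, 11, 9, 0, 9)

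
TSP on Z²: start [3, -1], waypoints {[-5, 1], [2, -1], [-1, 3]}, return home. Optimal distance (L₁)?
24
(one optimal route: (3, -1) → (-5, 1) → (-1, 3) → (2, -1) → (3, -1))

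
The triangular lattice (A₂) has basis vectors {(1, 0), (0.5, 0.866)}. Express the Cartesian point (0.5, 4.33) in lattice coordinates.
-2b₁ + 5b₂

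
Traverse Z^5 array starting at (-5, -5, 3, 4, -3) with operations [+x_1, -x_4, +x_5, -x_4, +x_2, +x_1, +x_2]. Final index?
(-3, -3, 3, 2, -2)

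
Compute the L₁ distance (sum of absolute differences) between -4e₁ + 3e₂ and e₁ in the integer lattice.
8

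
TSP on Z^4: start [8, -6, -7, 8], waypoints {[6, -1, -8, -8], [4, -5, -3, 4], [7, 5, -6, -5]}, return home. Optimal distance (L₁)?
74
(one optimal route: (8, -6, -7, 8) → (6, -1, -8, -8) → (7, 5, -6, -5) → (4, -5, -3, 4) → (8, -6, -7, 8))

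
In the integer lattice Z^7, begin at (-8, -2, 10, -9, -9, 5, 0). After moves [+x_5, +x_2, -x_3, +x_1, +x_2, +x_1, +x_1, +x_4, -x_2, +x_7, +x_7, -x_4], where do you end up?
(-5, -1, 9, -9, -8, 5, 2)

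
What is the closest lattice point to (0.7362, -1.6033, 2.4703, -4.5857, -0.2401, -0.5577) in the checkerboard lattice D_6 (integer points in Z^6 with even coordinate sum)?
(1, -2, 3, -5, 0, -1)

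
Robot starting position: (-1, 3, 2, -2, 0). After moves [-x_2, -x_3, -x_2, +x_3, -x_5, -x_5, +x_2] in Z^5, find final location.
(-1, 2, 2, -2, -2)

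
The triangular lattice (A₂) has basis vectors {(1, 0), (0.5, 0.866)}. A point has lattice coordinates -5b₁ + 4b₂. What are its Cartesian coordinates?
(-3, 3.464)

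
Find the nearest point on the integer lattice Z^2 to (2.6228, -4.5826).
(3, -5)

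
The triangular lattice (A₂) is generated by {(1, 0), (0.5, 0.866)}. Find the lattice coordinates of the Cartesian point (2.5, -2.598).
4b₁ - 3b₂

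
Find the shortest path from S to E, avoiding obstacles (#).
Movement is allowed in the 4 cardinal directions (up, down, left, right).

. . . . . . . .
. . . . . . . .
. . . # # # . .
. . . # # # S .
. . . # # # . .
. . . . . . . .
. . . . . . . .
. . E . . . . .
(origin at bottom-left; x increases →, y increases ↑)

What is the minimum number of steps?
8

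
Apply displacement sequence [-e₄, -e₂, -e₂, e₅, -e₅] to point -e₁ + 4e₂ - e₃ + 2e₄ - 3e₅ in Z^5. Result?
(-1, 2, -1, 1, -3)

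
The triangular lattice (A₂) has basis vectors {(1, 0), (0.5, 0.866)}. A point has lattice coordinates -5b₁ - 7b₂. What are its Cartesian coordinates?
(-8.5, -6.062)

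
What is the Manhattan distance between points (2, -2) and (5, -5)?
6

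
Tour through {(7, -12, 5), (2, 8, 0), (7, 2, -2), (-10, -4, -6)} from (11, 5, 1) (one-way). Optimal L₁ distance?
83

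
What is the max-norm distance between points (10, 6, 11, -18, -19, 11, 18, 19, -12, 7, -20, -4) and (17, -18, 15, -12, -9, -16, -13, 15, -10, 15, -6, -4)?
31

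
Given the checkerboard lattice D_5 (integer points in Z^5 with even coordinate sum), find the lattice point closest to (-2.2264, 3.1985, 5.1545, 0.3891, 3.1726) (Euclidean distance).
(-2, 3, 5, 1, 3)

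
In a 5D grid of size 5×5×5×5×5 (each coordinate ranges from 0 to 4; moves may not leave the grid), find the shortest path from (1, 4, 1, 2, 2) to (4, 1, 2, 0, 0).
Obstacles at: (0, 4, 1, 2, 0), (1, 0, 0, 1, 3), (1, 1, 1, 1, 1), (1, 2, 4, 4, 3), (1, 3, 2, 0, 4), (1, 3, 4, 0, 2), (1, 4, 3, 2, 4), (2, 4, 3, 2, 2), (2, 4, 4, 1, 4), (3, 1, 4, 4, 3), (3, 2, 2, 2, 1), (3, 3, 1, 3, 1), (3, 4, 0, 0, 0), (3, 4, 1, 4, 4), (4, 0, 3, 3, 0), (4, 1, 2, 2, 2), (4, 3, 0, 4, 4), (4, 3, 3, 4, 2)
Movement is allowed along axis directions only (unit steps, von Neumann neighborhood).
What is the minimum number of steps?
11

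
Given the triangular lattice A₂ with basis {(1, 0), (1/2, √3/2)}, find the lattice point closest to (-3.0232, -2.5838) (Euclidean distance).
(-3.5, -2.598)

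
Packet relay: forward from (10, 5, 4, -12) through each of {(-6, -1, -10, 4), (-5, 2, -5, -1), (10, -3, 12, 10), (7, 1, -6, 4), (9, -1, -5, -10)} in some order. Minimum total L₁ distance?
108
(one optimal route: (10, 5, 4, -12) → (9, -1, -5, -10) → (-5, 2, -5, -1) → (-6, -1, -10, 4) → (7, 1, -6, 4) → (10, -3, 12, 10))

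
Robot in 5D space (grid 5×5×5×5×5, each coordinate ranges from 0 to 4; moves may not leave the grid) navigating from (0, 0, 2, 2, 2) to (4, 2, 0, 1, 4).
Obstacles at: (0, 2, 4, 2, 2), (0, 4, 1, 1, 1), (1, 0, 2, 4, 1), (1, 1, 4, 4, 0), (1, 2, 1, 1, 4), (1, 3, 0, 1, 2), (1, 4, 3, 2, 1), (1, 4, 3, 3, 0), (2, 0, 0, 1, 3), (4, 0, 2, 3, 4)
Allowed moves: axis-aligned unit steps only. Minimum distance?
11
(one shortest path: (0, 0, 2, 2, 2) → (1, 0, 2, 2, 2) → (2, 0, 2, 2, 2) → (3, 0, 2, 2, 2) → (4, 0, 2, 2, 2) → (4, 1, 2, 2, 2) → (4, 2, 2, 2, 2) → (4, 2, 1, 2, 2) → (4, 2, 0, 2, 2) → (4, 2, 0, 1, 2) → (4, 2, 0, 1, 3) → (4, 2, 0, 1, 4))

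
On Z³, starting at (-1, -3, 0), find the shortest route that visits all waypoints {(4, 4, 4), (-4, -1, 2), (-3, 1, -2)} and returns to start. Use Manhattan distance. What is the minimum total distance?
46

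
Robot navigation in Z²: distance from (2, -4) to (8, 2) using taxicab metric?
12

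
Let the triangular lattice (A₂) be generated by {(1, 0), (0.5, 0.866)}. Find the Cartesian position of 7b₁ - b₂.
(6.5, -0.866)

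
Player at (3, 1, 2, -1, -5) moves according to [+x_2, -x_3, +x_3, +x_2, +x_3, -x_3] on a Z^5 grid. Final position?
(3, 3, 2, -1, -5)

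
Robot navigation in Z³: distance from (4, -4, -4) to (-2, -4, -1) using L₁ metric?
9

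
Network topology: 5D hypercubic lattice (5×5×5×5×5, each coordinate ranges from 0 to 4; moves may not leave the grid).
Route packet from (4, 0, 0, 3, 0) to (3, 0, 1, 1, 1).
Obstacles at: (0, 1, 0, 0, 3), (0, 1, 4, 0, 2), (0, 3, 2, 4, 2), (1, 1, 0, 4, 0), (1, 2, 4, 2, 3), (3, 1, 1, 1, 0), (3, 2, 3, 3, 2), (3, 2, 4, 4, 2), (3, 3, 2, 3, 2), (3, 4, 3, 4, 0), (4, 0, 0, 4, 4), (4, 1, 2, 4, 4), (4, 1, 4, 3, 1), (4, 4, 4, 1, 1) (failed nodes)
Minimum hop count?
5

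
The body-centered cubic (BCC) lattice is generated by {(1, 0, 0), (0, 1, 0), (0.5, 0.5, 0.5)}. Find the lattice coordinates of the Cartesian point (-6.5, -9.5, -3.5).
-3b₁ - 6b₂ - 7b₃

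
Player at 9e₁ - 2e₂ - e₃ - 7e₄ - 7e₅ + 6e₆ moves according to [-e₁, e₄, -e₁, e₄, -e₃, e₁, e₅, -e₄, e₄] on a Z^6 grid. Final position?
(8, -2, -2, -5, -6, 6)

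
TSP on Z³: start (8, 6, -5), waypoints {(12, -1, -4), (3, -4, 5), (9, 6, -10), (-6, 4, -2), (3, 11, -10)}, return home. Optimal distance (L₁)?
98
(one optimal route: (8, 6, -5) → (12, -1, -4) → (3, -4, 5) → (-6, 4, -2) → (3, 11, -10) → (9, 6, -10) → (8, 6, -5))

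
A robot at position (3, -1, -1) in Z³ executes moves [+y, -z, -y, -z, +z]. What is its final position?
(3, -1, -2)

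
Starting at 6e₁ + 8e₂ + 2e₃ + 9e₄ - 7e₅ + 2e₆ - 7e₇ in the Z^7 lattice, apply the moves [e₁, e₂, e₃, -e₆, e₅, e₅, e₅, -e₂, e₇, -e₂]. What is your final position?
(7, 7, 3, 9, -4, 1, -6)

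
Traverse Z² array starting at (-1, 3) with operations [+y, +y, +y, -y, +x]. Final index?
(0, 5)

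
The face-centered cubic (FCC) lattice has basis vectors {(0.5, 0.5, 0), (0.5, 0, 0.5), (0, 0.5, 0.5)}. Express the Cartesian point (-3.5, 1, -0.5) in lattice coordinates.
-2b₁ - 5b₂ + 4b₃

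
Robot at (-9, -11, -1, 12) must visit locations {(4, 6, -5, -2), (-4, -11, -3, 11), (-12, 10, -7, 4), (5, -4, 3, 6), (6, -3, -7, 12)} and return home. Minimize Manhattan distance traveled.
142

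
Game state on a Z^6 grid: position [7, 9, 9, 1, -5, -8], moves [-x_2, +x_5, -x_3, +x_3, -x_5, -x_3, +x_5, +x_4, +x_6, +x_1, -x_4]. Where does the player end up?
(8, 8, 8, 1, -4, -7)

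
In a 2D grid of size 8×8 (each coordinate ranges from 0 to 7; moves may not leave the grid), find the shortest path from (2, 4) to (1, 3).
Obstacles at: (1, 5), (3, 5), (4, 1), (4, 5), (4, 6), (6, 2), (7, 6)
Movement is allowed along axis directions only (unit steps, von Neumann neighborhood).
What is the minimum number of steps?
2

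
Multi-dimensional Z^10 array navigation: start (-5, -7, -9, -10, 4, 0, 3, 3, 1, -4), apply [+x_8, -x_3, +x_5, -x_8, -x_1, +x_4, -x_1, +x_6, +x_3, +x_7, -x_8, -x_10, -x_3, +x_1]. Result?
(-6, -7, -10, -9, 5, 1, 4, 2, 1, -5)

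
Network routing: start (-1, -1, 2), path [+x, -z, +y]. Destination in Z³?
(0, 0, 1)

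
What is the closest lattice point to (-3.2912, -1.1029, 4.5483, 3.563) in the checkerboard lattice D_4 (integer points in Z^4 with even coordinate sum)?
(-3, -1, 4, 4)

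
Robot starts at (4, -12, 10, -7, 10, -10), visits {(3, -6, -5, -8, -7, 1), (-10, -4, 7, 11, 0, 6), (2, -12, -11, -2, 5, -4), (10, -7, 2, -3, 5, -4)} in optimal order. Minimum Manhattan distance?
155
(one optimal route: (4, -12, 10, -7, 10, -10) → (10, -7, 2, -3, 5, -4) → (2, -12, -11, -2, 5, -4) → (3, -6, -5, -8, -7, 1) → (-10, -4, 7, 11, 0, 6))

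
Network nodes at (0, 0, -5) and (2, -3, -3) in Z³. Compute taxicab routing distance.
7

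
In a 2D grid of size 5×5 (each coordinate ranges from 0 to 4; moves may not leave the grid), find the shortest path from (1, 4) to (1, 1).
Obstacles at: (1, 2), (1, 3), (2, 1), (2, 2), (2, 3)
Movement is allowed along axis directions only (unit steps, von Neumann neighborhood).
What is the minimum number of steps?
5
(one shortest path: (1, 4) → (0, 4) → (0, 3) → (0, 2) → (0, 1) → (1, 1))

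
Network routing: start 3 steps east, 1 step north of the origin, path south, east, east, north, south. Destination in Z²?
(5, 0)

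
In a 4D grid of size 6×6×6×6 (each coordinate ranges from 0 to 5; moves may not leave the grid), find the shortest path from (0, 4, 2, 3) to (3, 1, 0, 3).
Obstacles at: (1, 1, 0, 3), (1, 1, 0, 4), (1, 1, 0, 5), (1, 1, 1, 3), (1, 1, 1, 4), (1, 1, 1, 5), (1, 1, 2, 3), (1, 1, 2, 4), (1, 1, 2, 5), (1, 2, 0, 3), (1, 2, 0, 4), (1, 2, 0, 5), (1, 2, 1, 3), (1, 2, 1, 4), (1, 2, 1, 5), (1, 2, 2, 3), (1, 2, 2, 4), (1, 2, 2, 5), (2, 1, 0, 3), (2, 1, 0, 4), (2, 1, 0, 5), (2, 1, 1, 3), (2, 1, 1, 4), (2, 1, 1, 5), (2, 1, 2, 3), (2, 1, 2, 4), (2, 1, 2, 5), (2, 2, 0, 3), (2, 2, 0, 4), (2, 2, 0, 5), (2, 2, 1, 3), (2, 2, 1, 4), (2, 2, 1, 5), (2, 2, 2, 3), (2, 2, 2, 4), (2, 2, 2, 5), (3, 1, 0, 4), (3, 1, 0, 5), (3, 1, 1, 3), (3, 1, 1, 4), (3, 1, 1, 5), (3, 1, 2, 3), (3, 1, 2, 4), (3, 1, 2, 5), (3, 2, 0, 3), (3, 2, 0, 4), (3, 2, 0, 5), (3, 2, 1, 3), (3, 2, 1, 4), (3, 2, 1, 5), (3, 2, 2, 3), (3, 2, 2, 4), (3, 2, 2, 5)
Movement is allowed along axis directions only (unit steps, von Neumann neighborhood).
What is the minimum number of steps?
10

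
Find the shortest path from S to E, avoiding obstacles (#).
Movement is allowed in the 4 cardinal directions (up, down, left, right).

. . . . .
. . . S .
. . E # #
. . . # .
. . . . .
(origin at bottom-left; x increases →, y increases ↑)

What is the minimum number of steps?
2
(one shortest path: (3, 3) → (2, 3) → (2, 2))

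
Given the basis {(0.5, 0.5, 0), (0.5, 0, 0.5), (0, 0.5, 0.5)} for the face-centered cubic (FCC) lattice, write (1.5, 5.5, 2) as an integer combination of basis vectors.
5b₁ - 2b₂ + 6b₃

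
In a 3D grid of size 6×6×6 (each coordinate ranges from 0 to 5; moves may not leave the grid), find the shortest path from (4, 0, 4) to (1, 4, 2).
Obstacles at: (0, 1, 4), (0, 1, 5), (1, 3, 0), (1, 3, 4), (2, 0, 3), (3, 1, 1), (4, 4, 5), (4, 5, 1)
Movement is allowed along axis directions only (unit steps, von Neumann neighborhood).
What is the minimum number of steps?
9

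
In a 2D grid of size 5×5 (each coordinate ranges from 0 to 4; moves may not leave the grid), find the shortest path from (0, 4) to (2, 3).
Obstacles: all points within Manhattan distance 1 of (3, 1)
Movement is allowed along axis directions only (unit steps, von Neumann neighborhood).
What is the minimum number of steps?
3
(one shortest path: (0, 4) → (1, 4) → (2, 4) → (2, 3))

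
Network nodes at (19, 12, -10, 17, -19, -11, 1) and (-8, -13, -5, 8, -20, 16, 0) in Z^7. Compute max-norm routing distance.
27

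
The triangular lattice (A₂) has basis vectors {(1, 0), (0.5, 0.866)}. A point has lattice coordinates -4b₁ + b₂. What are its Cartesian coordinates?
(-3.5, 0.866)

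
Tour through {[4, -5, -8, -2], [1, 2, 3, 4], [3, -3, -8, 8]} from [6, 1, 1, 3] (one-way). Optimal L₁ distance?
44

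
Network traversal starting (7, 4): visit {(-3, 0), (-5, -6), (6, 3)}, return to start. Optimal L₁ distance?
44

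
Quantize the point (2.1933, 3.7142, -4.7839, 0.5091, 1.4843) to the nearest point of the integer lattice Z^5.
(2, 4, -5, 1, 1)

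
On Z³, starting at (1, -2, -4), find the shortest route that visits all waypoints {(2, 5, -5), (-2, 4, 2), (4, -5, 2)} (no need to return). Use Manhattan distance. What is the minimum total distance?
36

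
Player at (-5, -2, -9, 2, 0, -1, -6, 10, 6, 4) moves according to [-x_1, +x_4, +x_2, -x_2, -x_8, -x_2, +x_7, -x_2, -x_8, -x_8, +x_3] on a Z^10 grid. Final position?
(-6, -4, -8, 3, 0, -1, -5, 7, 6, 4)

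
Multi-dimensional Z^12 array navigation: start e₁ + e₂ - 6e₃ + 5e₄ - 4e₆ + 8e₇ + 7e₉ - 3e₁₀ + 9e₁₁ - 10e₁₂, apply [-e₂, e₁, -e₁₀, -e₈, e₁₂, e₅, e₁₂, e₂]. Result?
(2, 1, -6, 5, 1, -4, 8, -1, 7, -4, 9, -8)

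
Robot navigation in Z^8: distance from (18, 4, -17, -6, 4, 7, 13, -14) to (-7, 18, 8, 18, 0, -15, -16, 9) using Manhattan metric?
166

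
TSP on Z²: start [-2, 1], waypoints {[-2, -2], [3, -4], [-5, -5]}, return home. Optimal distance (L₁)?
28
(one optimal route: (-2, 1) → (-2, -2) → (3, -4) → (-5, -5) → (-2, 1))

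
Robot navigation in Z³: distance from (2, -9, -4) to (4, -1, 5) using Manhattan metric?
19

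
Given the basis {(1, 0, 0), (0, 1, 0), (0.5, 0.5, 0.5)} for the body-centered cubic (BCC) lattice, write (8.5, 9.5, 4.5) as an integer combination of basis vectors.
4b₁ + 5b₂ + 9b₃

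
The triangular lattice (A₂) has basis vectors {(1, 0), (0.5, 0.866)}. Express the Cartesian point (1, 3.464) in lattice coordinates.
-b₁ + 4b₂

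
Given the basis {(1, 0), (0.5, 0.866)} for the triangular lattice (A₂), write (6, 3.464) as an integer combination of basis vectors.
4b₁ + 4b₂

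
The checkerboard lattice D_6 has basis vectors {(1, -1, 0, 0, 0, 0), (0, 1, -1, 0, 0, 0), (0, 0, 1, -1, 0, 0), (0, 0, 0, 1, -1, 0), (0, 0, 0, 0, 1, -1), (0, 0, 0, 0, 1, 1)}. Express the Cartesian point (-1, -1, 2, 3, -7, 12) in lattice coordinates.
-b₁ - 2b₂ + 3b₄ - 8b₅ + 4b₆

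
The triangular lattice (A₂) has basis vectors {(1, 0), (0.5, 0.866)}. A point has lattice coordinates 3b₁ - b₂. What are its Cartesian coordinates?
(2.5, -0.866)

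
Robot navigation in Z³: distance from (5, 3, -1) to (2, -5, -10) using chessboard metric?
9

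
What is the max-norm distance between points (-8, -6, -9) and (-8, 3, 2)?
11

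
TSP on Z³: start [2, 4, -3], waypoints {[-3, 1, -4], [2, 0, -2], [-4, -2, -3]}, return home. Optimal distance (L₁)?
28
(one optimal route: (2, 4, -3) → (-3, 1, -4) → (-4, -2, -3) → (2, 0, -2) → (2, 4, -3))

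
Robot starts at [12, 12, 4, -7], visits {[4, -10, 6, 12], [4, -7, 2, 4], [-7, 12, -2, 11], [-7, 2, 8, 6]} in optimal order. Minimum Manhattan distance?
111
(one optimal route: (12, 12, 4, -7) → (4, -7, 2, 4) → (4, -10, 6, 12) → (-7, 2, 8, 6) → (-7, 12, -2, 11))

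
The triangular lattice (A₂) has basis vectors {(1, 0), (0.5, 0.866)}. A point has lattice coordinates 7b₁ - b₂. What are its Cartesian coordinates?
(6.5, -0.866)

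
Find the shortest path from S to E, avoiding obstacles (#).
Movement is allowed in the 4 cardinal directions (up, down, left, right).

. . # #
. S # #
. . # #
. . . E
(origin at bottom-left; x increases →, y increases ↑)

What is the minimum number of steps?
4
(one shortest path: (1, 2) → (1, 1) → (1, 0) → (2, 0) → (3, 0))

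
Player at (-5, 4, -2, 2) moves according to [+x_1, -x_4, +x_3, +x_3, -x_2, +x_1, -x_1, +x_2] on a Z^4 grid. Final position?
(-4, 4, 0, 1)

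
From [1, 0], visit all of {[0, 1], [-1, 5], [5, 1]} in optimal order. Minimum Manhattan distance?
15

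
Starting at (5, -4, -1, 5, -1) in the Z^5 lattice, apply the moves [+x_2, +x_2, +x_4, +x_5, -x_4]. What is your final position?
(5, -2, -1, 5, 0)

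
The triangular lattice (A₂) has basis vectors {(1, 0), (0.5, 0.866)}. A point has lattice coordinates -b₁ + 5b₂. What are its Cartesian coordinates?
(1.5, 4.33)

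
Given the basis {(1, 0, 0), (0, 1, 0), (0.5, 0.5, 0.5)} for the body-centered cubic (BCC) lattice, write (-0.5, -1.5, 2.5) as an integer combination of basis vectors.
-3b₁ - 4b₂ + 5b₃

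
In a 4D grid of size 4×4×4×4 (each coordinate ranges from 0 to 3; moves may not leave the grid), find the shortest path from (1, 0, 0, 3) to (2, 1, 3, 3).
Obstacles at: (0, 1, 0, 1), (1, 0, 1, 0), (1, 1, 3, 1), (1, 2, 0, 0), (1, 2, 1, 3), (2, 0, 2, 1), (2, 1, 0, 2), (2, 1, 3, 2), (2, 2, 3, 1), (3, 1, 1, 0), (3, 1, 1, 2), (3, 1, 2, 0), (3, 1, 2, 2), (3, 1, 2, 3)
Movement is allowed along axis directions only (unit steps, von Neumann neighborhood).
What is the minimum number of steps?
5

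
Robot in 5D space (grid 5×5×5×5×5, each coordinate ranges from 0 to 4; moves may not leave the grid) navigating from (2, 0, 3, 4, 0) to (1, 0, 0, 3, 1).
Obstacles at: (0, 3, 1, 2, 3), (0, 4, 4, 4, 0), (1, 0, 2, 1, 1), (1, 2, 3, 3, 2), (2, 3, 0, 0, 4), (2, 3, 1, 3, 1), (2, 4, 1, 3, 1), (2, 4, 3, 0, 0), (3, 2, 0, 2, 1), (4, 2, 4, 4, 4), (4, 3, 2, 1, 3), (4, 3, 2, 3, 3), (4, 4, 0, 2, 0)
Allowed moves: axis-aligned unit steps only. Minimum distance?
6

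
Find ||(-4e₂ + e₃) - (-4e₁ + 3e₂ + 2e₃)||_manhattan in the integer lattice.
12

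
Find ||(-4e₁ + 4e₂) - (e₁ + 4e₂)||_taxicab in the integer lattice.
5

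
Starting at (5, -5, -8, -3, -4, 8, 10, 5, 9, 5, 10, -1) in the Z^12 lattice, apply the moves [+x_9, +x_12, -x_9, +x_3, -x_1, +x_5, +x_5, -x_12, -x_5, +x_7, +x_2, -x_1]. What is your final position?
(3, -4, -7, -3, -3, 8, 11, 5, 9, 5, 10, -1)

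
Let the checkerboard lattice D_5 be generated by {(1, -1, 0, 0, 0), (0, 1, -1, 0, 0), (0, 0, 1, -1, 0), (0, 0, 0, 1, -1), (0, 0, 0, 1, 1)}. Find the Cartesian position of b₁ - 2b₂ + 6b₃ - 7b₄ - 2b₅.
(1, -3, 8, -15, 5)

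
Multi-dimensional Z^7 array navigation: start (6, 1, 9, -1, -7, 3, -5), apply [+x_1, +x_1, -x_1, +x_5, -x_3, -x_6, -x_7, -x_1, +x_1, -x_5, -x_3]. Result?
(7, 1, 7, -1, -7, 2, -6)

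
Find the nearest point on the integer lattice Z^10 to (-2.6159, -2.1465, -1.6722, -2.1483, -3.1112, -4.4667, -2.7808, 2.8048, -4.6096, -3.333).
(-3, -2, -2, -2, -3, -4, -3, 3, -5, -3)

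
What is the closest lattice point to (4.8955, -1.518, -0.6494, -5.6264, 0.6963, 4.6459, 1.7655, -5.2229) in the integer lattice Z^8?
(5, -2, -1, -6, 1, 5, 2, -5)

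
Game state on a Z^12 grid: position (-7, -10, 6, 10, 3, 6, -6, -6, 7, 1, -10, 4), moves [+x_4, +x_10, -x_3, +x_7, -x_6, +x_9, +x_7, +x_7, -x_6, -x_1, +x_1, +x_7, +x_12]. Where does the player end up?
(-7, -10, 5, 11, 3, 4, -2, -6, 8, 2, -10, 5)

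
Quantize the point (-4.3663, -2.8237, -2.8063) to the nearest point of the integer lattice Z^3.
(-4, -3, -3)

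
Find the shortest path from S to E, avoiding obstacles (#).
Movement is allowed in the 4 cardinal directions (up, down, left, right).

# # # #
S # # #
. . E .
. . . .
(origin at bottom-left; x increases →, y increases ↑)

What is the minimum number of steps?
3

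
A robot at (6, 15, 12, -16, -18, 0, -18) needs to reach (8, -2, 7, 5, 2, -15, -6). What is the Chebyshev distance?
21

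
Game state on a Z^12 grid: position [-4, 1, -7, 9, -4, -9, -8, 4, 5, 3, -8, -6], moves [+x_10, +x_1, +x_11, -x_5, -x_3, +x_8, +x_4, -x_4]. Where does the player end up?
(-3, 1, -8, 9, -5, -9, -8, 5, 5, 4, -7, -6)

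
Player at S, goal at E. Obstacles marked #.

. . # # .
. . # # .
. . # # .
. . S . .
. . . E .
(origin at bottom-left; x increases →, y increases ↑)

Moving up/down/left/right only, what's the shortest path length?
2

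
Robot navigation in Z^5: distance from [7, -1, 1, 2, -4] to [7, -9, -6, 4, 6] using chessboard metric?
10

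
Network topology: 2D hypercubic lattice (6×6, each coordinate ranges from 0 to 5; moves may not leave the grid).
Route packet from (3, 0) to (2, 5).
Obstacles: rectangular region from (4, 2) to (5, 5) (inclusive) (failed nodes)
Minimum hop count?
6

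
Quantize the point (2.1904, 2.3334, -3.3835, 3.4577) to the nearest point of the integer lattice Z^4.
(2, 2, -3, 3)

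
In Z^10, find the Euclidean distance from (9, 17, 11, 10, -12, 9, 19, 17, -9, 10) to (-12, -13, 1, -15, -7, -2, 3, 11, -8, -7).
52.8583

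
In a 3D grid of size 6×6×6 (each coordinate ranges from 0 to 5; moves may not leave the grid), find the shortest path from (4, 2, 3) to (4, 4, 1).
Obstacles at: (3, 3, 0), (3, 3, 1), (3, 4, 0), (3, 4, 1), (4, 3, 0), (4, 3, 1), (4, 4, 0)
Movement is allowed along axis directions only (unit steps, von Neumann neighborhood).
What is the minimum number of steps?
4
(one shortest path: (4, 2, 3) → (4, 3, 3) → (4, 4, 3) → (4, 4, 2) → (4, 4, 1))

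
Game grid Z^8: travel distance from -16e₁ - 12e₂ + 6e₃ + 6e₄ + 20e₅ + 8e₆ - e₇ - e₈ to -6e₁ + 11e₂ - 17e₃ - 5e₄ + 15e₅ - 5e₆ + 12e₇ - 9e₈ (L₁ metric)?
106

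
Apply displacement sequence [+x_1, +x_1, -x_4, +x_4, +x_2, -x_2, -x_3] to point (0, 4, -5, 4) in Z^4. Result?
(2, 4, -6, 4)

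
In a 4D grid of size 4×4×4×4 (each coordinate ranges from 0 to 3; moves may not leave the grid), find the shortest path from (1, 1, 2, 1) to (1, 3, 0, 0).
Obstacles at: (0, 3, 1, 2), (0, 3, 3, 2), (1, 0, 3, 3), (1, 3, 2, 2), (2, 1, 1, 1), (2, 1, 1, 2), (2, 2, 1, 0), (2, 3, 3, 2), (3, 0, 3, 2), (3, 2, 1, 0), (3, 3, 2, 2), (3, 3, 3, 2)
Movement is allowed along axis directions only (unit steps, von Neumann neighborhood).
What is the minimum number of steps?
5
(one shortest path: (1, 1, 2, 1) → (1, 2, 2, 1) → (1, 3, 2, 1) → (1, 3, 1, 1) → (1, 3, 0, 1) → (1, 3, 0, 0))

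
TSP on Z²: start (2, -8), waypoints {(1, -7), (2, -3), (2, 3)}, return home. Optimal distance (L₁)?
24
(one optimal route: (2, -8) → (1, -7) → (2, -3) → (2, 3) → (2, -8))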